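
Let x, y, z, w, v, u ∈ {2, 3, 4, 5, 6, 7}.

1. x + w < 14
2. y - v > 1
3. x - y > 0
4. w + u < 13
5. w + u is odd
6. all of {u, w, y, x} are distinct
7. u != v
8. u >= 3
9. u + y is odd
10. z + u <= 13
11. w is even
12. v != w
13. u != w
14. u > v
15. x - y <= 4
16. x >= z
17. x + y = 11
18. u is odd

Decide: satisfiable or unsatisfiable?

The assignment x = 7, y = 4, z = 7, w = 6, v = 2, u = 5 works:
  constraint 1 holds since x + w = 13.
  constraint 2 holds since y - v = 2.
  constraint 3 holds since x - y = 3.
The rest check out directly.

Satisfiable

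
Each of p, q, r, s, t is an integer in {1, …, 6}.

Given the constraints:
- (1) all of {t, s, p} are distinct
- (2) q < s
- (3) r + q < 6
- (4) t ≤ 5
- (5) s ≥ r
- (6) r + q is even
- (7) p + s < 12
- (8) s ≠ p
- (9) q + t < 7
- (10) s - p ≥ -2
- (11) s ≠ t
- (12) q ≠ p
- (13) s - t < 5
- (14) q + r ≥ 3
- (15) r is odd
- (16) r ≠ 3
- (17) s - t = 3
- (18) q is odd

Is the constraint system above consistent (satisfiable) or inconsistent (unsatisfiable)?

The assignment p = 6, q = 3, r = 1, s = 4, t = 1 works:
  constraint 3 holds since r + q = 4.
  constraint 7 holds since p + s = 10.
  constraint 9 holds since q + t = 4.
The rest check out directly.

Satisfiable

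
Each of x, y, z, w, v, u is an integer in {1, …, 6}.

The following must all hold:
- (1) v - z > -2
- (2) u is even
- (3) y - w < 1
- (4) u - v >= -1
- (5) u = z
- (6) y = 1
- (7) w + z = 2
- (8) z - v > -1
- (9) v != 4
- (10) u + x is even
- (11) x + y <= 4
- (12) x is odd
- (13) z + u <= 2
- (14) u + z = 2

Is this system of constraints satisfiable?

Unsatisfiable

Constraint 2 makes u even and constraint 12 makes x odd, so u + x must be odd. Constraint 10 says u + x is even — contradiction.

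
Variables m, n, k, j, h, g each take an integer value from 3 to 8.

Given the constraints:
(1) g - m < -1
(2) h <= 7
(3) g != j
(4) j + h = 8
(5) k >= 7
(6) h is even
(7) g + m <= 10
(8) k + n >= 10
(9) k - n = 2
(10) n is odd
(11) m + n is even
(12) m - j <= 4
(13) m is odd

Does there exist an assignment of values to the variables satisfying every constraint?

Satisfiable

Setting (m, n, k, j, h, g) = (5, 5, 7, 4, 4, 3) satisfies everything: constraint 1: g - m = -2; constraint 4: j + h = 8, and the others follow.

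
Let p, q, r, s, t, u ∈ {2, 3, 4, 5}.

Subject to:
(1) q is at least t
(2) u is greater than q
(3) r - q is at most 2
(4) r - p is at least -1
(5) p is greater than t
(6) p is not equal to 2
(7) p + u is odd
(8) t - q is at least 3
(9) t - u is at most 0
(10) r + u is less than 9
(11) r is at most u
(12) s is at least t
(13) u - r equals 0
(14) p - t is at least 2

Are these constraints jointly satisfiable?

Constraints 3, 4, 8, and 14 give q − r ≥ -2, r − p ≥ -1, p − t ≥ 2, t − q ≥ 3.
Adding all 4 inequalities: the left sides telescope to 0, and the right sides sum to (-2) + (-1) + 2 + 3 = 2. So 0 ≥ 2, which is false.

Unsatisfiable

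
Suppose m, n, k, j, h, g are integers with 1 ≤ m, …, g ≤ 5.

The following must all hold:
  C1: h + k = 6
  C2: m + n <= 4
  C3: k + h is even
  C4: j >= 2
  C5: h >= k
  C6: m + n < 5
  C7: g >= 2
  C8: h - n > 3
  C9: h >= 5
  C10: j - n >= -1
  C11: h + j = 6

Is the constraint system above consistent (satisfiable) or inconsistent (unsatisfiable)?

From constraint 9: h ≥ 5. From constraint 4: j ≥ 2. Hence h + j ≥ 7. But constraint 11 requires h + j = 6, and 6 < 7. Contradiction.

Unsatisfiable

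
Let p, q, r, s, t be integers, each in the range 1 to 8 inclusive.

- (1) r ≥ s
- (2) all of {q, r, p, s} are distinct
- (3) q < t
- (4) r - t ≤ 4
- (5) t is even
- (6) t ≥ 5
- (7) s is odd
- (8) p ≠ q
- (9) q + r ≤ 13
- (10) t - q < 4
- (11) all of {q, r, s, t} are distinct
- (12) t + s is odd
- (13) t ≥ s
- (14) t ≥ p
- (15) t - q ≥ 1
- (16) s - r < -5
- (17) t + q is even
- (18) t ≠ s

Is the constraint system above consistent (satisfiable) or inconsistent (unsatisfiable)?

Setting (p, q, r, s, t) = (6, 4, 7, 1, 6) satisfies everything: constraint 4: r - t = 1; constraint 9: q + r = 11, and the others follow.

Satisfiable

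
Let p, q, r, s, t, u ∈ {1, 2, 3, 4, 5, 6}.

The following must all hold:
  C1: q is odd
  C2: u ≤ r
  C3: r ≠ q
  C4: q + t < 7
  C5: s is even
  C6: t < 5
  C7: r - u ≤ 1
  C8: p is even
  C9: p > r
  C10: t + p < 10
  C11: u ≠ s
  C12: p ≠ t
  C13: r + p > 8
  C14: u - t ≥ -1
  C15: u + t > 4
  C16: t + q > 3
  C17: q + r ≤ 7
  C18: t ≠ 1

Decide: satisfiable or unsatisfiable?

Try p = 6, q = 1, r = 4, s = 4, t = 3, u = 3.
Check constraint 4: q + t = 4; constraint 7: r - u = 1. The remaining constraints are straightforward to verify.

Satisfiable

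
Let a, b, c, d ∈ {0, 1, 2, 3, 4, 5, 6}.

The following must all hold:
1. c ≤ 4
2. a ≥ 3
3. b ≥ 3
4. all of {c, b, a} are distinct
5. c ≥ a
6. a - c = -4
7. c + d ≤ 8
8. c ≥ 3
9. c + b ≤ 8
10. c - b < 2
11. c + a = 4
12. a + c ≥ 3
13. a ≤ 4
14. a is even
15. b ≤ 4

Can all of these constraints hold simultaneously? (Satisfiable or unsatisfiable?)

Unsatisfiable

Constraints 1, 2, 3, 8, 13, and 15 confine each of c, b, a to the 2 values {3, 4}.
Constraint 4 requires all 3 of them to be distinct, but only 2 values are available — impossible by the pigeonhole principle.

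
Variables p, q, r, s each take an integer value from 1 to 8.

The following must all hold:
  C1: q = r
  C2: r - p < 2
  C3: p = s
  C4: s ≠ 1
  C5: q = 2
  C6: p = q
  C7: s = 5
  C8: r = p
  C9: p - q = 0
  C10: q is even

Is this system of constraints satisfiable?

Unsatisfiable

Constraint 5 fixes q = 2 and constraint 7 fixes s = 5. Constraints 1, 3, and 8 give q = r = p = s, so q = s. But 2 ≠ 5 — contradiction.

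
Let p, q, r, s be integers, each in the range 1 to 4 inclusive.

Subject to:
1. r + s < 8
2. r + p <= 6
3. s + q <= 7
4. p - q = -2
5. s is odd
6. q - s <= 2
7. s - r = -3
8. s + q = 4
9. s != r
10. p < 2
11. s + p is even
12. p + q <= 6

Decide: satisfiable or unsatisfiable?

Try p = 1, q = 3, r = 4, s = 1.
Check constraint 1: r + s = 5; constraint 2: r + p = 5. The remaining constraints are straightforward to verify.

Satisfiable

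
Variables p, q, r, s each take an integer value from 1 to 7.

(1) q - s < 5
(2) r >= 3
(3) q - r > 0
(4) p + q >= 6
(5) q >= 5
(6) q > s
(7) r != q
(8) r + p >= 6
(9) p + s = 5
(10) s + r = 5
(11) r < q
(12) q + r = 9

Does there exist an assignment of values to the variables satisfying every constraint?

One satisfying assignment is p = 3, q = 6, r = 3, s = 2.
For the less obvious constraints — constraint 1: q - s = 4; constraint 3: q - r = 3 — and the others hold by inspection.

Satisfiable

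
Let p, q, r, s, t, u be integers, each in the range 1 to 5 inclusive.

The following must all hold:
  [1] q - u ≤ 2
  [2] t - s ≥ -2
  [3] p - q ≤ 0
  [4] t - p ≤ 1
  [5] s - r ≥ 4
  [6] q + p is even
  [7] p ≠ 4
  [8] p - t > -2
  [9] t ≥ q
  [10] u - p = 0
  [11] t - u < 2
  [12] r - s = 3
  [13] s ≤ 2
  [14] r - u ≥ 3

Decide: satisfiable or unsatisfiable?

Constraints 1, 2, 3, 4, 5, and 14 give r − u ≥ 3, u − q ≥ -2, q − p ≥ 0, p − t ≥ -1, t − s ≥ -2, s − r ≥ 4.
Adding all 6 inequalities: the left sides telescope to 0, and the right sides sum to 3 + (-2) + 0 + (-1) + (-2) + 4 = 2. So 0 ≥ 2, which is false.

Unsatisfiable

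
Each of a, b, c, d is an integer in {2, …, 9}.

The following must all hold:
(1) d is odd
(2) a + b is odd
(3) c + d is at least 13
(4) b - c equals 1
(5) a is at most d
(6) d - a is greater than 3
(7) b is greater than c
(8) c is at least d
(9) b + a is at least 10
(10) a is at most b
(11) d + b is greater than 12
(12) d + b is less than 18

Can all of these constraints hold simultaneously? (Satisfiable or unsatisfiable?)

Satisfiable

Setting (a, b, c, d) = (3, 8, 7, 7) satisfies everything: constraint 3: c + d = 14; constraint 4: b - c = 1, and the others follow.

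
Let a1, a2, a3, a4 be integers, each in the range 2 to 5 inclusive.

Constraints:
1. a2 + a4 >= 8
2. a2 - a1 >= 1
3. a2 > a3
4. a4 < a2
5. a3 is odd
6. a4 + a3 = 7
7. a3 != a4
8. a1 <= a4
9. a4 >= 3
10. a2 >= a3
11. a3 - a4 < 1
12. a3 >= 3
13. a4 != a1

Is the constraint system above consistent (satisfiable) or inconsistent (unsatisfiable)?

Setting (a1, a2, a3, a4) = (2, 5, 3, 4) satisfies everything: constraint 1: a2 + a4 = 9; constraint 2: a2 - a1 = 3, and the others follow.

Satisfiable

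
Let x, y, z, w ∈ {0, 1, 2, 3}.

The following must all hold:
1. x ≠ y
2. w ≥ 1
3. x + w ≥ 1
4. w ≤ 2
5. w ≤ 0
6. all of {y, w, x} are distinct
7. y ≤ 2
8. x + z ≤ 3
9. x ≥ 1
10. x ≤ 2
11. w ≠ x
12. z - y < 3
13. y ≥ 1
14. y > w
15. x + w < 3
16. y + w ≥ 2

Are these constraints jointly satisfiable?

Constraints 2, 4, 7, 9, 10, and 13 confine each of y, w, x to the 2 values {1, 2}.
Constraint 6 requires all 3 of them to be distinct, but only 2 values are available — impossible by the pigeonhole principle.

Unsatisfiable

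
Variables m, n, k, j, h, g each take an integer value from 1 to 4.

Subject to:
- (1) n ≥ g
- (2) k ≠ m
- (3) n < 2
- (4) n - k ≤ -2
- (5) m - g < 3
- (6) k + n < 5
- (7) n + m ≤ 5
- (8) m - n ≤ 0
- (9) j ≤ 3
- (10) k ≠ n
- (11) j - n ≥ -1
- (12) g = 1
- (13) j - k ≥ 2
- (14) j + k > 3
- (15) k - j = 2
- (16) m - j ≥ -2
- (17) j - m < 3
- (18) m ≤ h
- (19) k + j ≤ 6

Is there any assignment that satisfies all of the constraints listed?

Constraints 4, 8, 13, and 16 give k − n ≥ 2, n − m ≥ 0, m − j ≥ -2, j − k ≥ 2.
Adding all 4 inequalities: the left sides telescope to 0, and the right sides sum to 2 + 0 + (-2) + 2 = 2. So 0 ≥ 2, which is false.

Unsatisfiable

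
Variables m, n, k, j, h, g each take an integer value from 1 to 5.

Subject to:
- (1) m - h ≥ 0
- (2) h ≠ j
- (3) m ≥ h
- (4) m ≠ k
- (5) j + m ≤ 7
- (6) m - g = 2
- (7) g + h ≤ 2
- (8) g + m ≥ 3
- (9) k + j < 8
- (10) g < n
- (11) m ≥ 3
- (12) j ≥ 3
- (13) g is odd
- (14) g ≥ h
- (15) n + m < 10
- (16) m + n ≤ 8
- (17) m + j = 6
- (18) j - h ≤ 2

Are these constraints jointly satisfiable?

Satisfiable

One satisfying assignment is m = 3, n = 5, k = 2, j = 3, h = 1, g = 1.
For the less obvious constraints — constraint 1: m - h = 2; constraint 5: j + m = 6 — and the others hold by inspection.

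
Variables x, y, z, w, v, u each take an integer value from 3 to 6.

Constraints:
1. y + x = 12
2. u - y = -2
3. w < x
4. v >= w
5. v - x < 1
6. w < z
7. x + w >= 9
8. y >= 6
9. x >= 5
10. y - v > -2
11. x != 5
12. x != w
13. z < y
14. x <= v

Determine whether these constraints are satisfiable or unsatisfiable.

Try x = 6, y = 6, z = 5, w = 3, v = 6, u = 4.
Check constraint 1: y + x = 12; constraint 2: u - y = -2. The remaining constraints are straightforward to verify.

Satisfiable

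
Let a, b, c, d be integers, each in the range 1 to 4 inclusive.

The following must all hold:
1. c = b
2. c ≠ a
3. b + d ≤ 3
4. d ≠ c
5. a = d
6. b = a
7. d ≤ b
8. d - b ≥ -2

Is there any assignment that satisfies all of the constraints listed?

Unsatisfiable

From constraints 1 and 6, c = b = a, so c = a. But constraint 2 says c ≠ a. Contradiction.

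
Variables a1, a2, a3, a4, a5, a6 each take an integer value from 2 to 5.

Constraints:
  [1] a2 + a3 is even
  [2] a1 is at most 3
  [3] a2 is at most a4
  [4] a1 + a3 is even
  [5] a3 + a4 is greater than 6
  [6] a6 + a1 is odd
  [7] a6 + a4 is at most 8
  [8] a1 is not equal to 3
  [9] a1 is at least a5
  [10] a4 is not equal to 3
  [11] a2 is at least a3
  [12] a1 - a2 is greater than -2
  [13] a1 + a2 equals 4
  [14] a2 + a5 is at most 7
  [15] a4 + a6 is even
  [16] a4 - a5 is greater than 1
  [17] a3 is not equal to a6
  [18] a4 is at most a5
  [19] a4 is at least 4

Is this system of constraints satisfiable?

From constraints 18 and 19: a5 ≥ a4 and a4 ≥ 4, so a5 ≥ 4. From constraints 2 and 9: a5 ≤ a1 and a1 ≤ 3, so a5 ≤ 3. But 3 < 4, so no value of a5 works.

Unsatisfiable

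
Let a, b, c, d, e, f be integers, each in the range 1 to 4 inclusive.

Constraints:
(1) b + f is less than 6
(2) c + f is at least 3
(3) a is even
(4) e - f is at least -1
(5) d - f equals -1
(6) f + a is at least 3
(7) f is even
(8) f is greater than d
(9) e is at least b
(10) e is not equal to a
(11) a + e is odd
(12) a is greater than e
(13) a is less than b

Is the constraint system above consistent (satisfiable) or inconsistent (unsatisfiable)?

Unsatisfiable

Constraints 9, 12, and 13 give e < a, a < b, b ≤ e. Chaining: e < a < b ≤ e, which forces e < e — impossible.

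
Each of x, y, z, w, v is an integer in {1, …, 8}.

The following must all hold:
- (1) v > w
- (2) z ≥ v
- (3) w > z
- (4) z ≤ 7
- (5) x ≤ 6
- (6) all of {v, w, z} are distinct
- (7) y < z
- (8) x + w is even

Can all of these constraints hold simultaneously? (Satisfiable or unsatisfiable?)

Constraints 1, 2, and 3 give z < w, w < v, v ≤ z. Chaining: z < w < v ≤ z, which forces z < z — impossible.

Unsatisfiable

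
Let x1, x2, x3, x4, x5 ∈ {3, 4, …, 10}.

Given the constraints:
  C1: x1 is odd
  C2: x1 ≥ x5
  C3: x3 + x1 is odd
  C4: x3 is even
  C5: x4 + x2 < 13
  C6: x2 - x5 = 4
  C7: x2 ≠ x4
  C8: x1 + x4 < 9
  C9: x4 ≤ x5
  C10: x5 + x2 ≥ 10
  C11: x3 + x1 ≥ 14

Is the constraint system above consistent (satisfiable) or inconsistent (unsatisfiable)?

Satisfiable

Setting (x1, x2, x3, x4, x5) = (5, 8, 10, 3, 4) satisfies everything: constraint 5: x4 + x2 = 11; constraint 6: x2 - x5 = 4; constraint 8: x1 + x4 = 8, and the others follow.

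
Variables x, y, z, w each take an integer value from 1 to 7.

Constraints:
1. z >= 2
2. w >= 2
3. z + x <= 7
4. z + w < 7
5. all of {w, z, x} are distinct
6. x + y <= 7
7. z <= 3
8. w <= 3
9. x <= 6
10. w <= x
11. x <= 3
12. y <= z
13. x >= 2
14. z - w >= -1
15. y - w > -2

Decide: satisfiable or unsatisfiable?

Constraints 1, 2, 7, 8, 11, and 13 confine each of w, z, x to the 2 values {2, 3}.
Constraint 5 requires all 3 of them to be distinct, but only 2 values are available — impossible by the pigeonhole principle.

Unsatisfiable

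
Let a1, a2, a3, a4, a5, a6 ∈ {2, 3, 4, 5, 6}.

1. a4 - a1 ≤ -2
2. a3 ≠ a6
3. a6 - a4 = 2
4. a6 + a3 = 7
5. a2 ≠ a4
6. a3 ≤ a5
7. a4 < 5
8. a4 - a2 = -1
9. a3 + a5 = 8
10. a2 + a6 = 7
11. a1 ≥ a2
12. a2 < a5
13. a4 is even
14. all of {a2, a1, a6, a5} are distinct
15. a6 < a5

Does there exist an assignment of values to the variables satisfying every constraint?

Satisfiable

One satisfying assignment is a1 = 6, a2 = 3, a3 = 3, a4 = 2, a5 = 5, a6 = 4.
For the less obvious constraints — constraint 1: a4 - a1 = -4; constraint 3: a6 - a4 = 2; constraint 4: a6 + a3 = 7 — and the others hold by inspection.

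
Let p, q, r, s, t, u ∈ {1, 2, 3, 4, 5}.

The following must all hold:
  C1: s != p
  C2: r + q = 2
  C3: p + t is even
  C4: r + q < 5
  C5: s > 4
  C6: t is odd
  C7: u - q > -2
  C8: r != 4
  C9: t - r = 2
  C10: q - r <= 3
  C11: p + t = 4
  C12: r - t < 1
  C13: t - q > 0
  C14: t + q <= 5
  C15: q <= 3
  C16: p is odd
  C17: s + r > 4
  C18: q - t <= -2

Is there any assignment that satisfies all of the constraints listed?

One satisfying assignment is p = 1, q = 1, r = 1, s = 5, t = 3, u = 2.
For the less obvious constraints — constraint 2: r + q = 2; constraint 4: r + q = 2 — and the others hold by inspection.

Satisfiable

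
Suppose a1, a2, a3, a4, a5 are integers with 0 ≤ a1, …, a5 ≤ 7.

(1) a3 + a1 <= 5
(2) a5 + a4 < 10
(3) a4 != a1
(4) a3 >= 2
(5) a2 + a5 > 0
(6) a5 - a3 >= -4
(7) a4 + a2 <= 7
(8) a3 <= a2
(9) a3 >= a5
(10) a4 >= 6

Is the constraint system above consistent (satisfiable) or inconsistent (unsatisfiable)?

Unsatisfiable

From constraint 10: a4 ≥ 6. From constraints 4 and 8: a2 ≥ a3 ≥ 2. Hence a4 + a2 ≥ 8. But constraint 7 requires a4 + a2 ≤ 7, and 7 < 8. Contradiction.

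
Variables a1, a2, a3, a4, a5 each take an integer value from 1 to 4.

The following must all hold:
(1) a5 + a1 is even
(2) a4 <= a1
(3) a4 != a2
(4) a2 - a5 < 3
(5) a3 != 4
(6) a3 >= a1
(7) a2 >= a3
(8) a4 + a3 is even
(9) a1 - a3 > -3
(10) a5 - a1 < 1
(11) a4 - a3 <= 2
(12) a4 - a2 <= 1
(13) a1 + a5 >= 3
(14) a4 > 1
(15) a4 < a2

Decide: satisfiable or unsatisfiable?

Satisfiable

The assignment a1 = 3, a2 = 4, a3 = 3, a4 = 3, a5 = 3 works:
  constraint 4 holds since a2 - a5 = 1.
  constraint 9 holds since a1 - a3 = 0.
  constraint 10 holds since a5 - a1 = 0.
The rest check out directly.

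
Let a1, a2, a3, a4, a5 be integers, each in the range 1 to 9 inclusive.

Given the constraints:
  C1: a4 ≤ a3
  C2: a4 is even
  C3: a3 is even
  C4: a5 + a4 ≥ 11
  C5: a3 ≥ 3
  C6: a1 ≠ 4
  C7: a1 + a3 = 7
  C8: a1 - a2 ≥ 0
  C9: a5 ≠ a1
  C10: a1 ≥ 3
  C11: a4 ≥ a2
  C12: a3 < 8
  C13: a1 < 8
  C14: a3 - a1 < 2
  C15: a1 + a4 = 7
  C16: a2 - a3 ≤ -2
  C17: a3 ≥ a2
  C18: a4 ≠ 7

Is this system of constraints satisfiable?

Satisfiable

One satisfying assignment is a1 = 3, a2 = 1, a3 = 4, a4 = 4, a5 = 7.
For the less obvious constraints — constraint 4: a5 + a4 = 11; constraint 7: a1 + a3 = 7 — and the others hold by inspection.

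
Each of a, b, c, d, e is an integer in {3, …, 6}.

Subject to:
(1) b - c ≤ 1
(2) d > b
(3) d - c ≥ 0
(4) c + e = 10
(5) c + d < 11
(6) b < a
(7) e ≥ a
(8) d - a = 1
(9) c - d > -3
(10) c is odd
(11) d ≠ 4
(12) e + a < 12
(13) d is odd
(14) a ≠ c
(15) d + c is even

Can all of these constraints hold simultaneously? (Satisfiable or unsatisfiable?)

Try a = 4, b = 3, c = 5, d = 5, e = 5.
Check constraint 1: b - c = -2; constraint 3: d - c = 0; constraint 4: c + e = 10. The remaining constraints are straightforward to verify.

Satisfiable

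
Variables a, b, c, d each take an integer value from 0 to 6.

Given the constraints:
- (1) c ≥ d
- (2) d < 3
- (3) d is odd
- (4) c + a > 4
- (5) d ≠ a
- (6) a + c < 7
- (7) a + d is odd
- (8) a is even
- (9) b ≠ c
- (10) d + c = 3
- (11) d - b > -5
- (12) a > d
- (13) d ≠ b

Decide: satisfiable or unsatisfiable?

One satisfying assignment is a = 4, b = 3, c = 2, d = 1.
For the less obvious constraints — constraint 4: c + a = 6; constraint 6: a + c = 6 — and the others hold by inspection.

Satisfiable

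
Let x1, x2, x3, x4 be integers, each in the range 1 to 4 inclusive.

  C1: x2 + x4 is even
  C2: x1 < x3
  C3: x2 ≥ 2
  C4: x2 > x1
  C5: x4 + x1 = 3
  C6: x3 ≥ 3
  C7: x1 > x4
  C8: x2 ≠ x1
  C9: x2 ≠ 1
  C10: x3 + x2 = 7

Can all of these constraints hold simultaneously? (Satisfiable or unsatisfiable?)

Try x1 = 2, x2 = 3, x3 = 4, x4 = 1.
Check constraint 5: x4 + x1 = 3; constraint 10: x3 + x2 = 7. The remaining constraints are straightforward to verify.

Satisfiable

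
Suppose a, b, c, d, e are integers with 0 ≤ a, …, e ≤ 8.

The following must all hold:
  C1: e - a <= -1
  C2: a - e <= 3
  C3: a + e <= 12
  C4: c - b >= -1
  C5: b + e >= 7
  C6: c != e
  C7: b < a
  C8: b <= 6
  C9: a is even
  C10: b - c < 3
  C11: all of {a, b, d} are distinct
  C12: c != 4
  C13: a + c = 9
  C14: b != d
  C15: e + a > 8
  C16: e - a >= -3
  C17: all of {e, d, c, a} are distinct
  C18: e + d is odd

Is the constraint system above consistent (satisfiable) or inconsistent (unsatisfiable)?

Setting (a, b, c, d, e) = (6, 3, 3, 4, 5) satisfies everything: constraint 1: e - a = -1; constraint 2: a - e = 1, and the others follow.

Satisfiable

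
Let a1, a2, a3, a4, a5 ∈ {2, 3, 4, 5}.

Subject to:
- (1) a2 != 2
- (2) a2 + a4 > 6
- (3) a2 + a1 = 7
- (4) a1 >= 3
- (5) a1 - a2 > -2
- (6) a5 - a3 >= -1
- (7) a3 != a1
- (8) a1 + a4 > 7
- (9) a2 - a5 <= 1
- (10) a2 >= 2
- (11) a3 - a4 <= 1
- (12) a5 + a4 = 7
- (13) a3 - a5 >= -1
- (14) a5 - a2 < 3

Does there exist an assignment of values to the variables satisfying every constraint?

The assignment a1 = 4, a2 = 3, a3 = 3, a4 = 4, a5 = 3 works:
  constraint 2 holds since a2 + a4 = 7.
  constraint 3 holds since a2 + a1 = 7.
  constraint 5 holds since a1 - a2 = 1.
The rest check out directly.

Satisfiable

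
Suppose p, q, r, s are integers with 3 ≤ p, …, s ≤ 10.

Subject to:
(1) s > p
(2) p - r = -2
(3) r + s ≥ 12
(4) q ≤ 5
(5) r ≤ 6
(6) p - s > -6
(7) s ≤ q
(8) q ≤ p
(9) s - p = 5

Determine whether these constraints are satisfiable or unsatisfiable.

From constraint 5: r ≤ 6. From constraints 4 and 7: s ≤ q ≤ 5. Hence r + s ≤ 11. But constraint 3 requires r + s ≥ 12, and 12 > 11. Contradiction.

Unsatisfiable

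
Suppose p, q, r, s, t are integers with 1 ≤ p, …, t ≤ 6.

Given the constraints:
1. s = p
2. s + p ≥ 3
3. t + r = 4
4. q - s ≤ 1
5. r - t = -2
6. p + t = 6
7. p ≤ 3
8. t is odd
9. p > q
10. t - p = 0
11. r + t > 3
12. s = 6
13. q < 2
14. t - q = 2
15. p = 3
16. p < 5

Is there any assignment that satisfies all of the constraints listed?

Unsatisfiable

Constraint 12 fixes s = 6 and constraint 15 fixes p = 3, but constraint 1 requires s = p. Since 6 ≠ 3, contradiction.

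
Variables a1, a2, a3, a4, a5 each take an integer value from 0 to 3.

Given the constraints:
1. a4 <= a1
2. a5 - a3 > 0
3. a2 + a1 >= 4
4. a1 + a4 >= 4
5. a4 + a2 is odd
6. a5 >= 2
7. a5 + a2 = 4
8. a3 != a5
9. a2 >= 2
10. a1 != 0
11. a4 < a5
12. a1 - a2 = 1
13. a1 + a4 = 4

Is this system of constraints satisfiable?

Try a1 = 3, a2 = 2, a3 = 1, a4 = 1, a5 = 2.
Check constraint 2: a5 - a3 = 1; constraint 3: a2 + a1 = 5. The remaining constraints are straightforward to verify.

Satisfiable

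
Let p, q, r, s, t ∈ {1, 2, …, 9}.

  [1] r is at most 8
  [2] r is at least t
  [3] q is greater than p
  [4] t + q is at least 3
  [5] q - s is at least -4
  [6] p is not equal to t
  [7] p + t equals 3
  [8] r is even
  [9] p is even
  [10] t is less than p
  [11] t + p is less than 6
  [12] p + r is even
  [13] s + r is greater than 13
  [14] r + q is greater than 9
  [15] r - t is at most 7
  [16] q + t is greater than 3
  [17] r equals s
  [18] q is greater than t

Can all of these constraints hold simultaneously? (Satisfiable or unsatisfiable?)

Setting (p, q, r, s, t) = (2, 4, 8, 8, 1) satisfies everything: constraint 4: t + q = 5; constraint 5: q - s = -4, and the others follow.

Satisfiable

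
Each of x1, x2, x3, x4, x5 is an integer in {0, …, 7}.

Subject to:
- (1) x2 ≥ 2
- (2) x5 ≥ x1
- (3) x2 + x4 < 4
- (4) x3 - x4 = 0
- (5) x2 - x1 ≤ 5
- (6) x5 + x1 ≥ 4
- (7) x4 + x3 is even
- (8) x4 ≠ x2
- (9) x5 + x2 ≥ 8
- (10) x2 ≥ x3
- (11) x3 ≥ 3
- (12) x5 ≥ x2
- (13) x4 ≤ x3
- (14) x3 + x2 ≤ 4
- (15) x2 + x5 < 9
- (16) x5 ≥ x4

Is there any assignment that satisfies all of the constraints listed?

Unsatisfiable

From constraint 11: x3 ≥ 3. From constraint 1: x2 ≥ 2. Hence x3 + x2 ≥ 5. But constraint 14 requires x3 + x2 ≤ 4, and 4 < 5. Contradiction.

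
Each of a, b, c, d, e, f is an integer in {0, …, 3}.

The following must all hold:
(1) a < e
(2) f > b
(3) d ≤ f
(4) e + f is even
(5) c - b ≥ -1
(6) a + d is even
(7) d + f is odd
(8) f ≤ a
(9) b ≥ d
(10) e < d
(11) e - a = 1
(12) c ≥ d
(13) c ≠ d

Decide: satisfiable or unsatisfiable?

Constraints 1, 2, 8, 9, and 10 give d ≤ b, b < f, f ≤ a, a < e, e < d. Chaining: d ≤ b < f ≤ a < e < d, which forces d < d — impossible.

Unsatisfiable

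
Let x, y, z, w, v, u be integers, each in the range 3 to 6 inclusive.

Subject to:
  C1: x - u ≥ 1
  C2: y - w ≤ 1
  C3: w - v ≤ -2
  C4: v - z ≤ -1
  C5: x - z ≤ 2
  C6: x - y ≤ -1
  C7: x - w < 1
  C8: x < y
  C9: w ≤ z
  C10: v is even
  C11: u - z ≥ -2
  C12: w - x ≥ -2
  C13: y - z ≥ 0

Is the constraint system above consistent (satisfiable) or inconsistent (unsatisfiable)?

Unsatisfiable

Constraints 1, 2, 3, 4, 6, and 11 give w − y ≥ -1, y − x ≥ 1, x − u ≥ 1, u − z ≥ -2, z − v ≥ 1, v − w ≥ 2.
Adding all 6 inequalities: the left sides telescope to 0, and the right sides sum to (-1) + 1 + 1 + (-2) + 1 + 2 = 2. So 0 ≥ 2, which is false.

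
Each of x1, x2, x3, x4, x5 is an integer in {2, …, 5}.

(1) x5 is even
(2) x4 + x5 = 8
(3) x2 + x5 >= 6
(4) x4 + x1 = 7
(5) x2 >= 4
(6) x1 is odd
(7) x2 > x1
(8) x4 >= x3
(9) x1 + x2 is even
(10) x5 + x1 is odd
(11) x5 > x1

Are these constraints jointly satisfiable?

One satisfying assignment is x1 = 3, x2 = 5, x3 = 3, x4 = 4, x5 = 4.
For the less obvious constraints — constraint 2: x4 + x5 = 8; constraint 3: x2 + x5 = 9; constraint 4: x4 + x1 = 7 — and the others hold by inspection.

Satisfiable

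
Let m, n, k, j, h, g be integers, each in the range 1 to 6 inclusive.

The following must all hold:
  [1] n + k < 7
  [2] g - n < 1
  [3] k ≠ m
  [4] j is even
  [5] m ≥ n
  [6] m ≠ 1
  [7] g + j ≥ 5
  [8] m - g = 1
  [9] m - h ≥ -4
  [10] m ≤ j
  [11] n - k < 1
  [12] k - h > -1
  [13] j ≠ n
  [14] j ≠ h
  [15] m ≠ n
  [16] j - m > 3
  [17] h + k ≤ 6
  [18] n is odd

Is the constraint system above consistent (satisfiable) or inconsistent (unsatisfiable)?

The assignment m = 2, n = 1, k = 3, j = 6, h = 3, g = 1 works:
  constraint 1 holds since n + k = 4.
  constraint 2 holds since g - n = 0.
  constraint 7 holds since g + j = 7.
The rest check out directly.

Satisfiable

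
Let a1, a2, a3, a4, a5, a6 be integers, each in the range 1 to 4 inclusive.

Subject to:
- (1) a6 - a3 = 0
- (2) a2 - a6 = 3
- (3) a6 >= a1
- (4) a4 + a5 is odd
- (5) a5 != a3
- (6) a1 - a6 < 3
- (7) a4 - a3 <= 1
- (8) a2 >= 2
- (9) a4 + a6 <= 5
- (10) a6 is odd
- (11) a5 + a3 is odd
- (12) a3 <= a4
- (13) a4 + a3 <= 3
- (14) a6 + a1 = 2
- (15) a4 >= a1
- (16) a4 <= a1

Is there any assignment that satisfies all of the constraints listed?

Take a1 = 1, a2 = 4, a3 = 1, a4 = 1, a5 = 2, a6 = 1. Then constraint 1: a6 - a3 = 0; constraint 2: a2 - a6 = 3, and every other listed constraint is also met.

Satisfiable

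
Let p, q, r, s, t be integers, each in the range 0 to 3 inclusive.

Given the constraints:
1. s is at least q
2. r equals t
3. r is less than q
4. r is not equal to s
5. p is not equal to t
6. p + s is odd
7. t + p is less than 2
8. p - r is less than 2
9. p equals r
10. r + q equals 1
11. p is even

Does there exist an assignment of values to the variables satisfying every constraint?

Unsatisfiable

From constraints 2 and 9, p = r = t, so p = t. But constraint 5 says p ≠ t. Contradiction.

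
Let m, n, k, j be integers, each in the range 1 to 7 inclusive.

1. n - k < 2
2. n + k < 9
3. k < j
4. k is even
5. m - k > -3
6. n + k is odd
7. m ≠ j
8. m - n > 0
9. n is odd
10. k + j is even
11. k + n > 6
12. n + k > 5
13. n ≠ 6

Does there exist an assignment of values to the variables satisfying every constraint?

The assignment m = 4, n = 3, k = 4, j = 6 works:
  constraint 1 holds since n - k = -1.
  constraint 2 holds since n + k = 7.
The rest check out directly.

Satisfiable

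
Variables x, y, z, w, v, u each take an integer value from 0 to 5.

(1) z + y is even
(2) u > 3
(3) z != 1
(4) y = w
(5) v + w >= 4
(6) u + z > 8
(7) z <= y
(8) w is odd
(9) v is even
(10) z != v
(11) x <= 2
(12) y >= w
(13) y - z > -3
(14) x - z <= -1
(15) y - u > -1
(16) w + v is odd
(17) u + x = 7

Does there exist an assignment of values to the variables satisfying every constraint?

Satisfiable

The assignment x = 2, y = 5, z = 5, w = 5, v = 0, u = 5 works:
  constraint 5 holds since v + w = 5.
  constraint 6 holds since u + z = 10.
The rest check out directly.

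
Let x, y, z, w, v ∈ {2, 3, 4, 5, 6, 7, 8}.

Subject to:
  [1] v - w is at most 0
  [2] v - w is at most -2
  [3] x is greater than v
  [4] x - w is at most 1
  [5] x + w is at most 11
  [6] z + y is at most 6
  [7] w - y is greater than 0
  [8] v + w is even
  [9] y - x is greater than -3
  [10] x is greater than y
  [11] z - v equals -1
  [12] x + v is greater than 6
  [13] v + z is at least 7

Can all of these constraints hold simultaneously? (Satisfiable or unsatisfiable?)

The assignment x = 5, y = 3, z = 3, w = 6, v = 4 works:
  constraint 1 holds since v - w = -2.
  constraint 2 holds since v - w = -2.
  constraint 4 holds since x - w = -1.
The rest check out directly.

Satisfiable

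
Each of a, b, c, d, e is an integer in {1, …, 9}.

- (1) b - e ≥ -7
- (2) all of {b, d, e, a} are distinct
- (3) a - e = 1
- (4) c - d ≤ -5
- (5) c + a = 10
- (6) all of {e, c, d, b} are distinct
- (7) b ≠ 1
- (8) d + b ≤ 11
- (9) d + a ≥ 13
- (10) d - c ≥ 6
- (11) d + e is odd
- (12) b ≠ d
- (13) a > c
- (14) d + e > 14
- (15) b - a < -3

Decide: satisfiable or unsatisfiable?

Setting (a, b, c, d, e) = (9, 3, 1, 7, 8) satisfies everything: constraint 1: b - e = -5; constraint 3: a - e = 1, and the others follow.

Satisfiable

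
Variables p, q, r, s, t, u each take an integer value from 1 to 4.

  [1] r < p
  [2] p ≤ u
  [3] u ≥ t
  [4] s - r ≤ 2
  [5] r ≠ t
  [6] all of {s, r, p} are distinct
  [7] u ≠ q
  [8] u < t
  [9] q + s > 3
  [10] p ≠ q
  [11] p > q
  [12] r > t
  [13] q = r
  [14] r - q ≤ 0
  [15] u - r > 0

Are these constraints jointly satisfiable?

Constraints 2, 8, 11, 12, and 14 give u < t, t < r, r ≤ q, q < p, p ≤ u. Chaining: u < t < r ≤ q < p ≤ u, which forces u < u — impossible.

Unsatisfiable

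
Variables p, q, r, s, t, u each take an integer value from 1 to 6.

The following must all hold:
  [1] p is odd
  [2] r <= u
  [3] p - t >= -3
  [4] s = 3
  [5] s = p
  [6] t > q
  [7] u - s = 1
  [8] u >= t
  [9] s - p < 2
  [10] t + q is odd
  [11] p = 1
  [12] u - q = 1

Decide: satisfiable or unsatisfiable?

Constraint 4 fixes s = 3 and constraint 11 fixes p = 1, but constraint 5 requires s = p. Since 3 ≠ 1, contradiction.

Unsatisfiable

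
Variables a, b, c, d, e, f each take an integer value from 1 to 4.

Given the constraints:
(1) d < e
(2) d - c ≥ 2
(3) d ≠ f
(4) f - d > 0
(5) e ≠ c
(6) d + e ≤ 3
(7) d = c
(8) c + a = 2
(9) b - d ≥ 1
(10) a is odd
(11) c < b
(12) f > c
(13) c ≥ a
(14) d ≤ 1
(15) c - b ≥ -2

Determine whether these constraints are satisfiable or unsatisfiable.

Constraints 2, 9, and 15 give d − c ≥ 2, c − b ≥ -2, b − d ≥ 1.
Adding all 3 inequalities: the left sides telescope to 0, and the right sides sum to 2 + (-2) + 1 = 1. So 0 ≥ 1, which is false.

Unsatisfiable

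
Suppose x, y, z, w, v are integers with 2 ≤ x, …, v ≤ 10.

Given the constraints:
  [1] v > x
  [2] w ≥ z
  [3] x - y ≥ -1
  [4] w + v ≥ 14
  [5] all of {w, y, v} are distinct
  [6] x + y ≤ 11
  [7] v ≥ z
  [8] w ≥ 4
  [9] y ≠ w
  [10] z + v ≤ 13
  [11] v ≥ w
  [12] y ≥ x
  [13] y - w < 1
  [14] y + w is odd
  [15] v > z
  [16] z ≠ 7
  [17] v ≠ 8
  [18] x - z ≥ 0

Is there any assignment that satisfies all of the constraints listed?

Try x = 5, y = 5, z = 2, w = 6, v = 9.
Check constraint 3: x - y = 0; constraint 4: w + v = 15; constraint 6: x + y = 10. The remaining constraints are straightforward to verify.

Satisfiable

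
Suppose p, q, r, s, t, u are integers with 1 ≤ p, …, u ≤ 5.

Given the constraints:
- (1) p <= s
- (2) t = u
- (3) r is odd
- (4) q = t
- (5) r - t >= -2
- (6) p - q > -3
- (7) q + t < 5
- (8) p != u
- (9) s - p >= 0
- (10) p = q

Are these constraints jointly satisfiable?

Unsatisfiable

From constraints 2, 4, and 10, p = q = t = u, so p = u. But constraint 8 says p ≠ u. Contradiction.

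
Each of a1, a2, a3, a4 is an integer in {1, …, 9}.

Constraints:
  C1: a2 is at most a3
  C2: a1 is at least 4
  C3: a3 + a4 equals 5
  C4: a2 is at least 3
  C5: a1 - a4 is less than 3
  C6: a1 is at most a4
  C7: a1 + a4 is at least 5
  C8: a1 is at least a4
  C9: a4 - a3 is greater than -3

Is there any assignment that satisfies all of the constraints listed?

From constraints 1 and 4: a3 ≥ a2 ≥ 3. From constraints 2 and 6: a4 ≥ a1 ≥ 4. Hence a3 + a4 ≥ 7. But constraint 3 requires a3 + a4 = 5, and 5 < 7. Contradiction.

Unsatisfiable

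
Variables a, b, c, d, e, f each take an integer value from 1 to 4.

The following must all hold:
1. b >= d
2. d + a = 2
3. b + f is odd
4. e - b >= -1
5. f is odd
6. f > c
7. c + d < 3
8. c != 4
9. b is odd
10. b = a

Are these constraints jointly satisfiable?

Unsatisfiable

Constraint 9 makes b odd and constraint 5 makes f odd, so b + f must be even. Constraint 3 says b + f is odd — contradiction.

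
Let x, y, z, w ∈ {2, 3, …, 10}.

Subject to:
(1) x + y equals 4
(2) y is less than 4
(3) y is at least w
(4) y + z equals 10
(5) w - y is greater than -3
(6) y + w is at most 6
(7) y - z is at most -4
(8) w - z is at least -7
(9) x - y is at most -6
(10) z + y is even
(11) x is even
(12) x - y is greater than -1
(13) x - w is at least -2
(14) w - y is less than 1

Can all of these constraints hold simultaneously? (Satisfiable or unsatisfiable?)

Constraints 7, 8, 9, and 13 give y − x ≥ 6, x − w ≥ -2, w − z ≥ -7, z − y ≥ 4.
Adding all 4 inequalities: the left sides telescope to 0, and the right sides sum to 6 + (-2) + (-7) + 4 = 1. So 0 ≥ 1, which is false.

Unsatisfiable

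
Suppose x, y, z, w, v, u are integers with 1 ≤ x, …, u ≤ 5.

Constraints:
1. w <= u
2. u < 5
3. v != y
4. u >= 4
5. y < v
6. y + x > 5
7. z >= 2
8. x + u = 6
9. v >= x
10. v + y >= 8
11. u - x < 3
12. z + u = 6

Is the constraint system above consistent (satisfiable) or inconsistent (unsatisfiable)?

One satisfying assignment is x = 2, y = 4, z = 2, w = 2, v = 5, u = 4.
For the less obvious constraints — constraint 6: y + x = 6; constraint 8: x + u = 6; constraint 10: v + y = 9 — and the others hold by inspection.

Satisfiable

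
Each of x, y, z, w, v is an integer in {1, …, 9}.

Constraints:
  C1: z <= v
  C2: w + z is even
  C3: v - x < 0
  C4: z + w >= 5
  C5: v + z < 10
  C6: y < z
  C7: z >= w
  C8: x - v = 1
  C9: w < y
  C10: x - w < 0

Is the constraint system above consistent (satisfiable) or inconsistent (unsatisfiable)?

Unsatisfiable

Constraints 1, 3, 6, 9, and 10 give w < y, y < z, z ≤ v, v < x, x < w. Chaining: w < y < z ≤ v < x < w, which forces w < w — impossible.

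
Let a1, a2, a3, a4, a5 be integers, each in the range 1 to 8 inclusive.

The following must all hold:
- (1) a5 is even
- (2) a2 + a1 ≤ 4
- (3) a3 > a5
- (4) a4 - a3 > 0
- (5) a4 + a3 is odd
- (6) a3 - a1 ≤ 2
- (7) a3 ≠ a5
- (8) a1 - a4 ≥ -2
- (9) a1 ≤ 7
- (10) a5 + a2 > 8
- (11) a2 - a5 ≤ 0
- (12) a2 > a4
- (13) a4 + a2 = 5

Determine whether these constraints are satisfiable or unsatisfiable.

Unsatisfiable

Constraints 3, 4, 11, and 12 give a5 < a3, a3 < a4, a4 < a2, a2 ≤ a5. Chaining: a5 < a3 < a4 < a2 ≤ a5, which forces a5 < a5 — impossible.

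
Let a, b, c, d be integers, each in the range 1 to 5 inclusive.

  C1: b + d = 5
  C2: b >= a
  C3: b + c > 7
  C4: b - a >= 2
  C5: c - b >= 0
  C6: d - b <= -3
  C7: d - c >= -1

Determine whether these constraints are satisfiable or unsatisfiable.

Unsatisfiable

Constraints 5, 6, and 7 give d − c ≥ -1, c − b ≥ 0, b − d ≥ 3.
Adding all 3 inequalities: the left sides telescope to 0, and the right sides sum to (-1) + 0 + 3 = 2. So 0 ≥ 2, which is false.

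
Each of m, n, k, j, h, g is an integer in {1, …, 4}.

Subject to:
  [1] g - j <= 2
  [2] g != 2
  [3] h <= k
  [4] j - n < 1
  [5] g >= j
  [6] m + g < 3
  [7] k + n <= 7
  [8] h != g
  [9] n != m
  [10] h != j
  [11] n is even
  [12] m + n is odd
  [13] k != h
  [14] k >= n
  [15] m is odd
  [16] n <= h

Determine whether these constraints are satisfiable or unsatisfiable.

One satisfying assignment is m = 1, n = 2, k = 3, j = 1, h = 2, g = 1.
For the less obvious constraints — constraint 1: g - j = 0; constraint 4: j - n = -1 — and the others hold by inspection.

Satisfiable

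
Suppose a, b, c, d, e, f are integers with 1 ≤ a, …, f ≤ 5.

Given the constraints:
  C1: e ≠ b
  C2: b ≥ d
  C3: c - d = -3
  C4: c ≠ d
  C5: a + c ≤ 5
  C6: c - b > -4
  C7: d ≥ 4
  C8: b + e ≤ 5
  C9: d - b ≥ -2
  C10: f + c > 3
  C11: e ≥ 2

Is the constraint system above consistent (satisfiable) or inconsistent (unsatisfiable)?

Unsatisfiable

From constraints 2 and 7: b ≥ d ≥ 4. From constraint 11: e ≥ 2. Hence b + e ≥ 6. But constraint 8 requires b + e ≤ 5, and 5 < 6. Contradiction.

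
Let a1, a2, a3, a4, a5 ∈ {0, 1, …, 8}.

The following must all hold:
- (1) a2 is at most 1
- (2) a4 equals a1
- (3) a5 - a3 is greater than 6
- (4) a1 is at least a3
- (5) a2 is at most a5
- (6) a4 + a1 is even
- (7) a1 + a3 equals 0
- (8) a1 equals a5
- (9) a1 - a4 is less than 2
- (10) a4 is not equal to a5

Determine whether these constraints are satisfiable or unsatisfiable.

Unsatisfiable

From constraints 2 and 8, a4 = a1 = a5, so a4 = a5. But constraint 10 says a4 ≠ a5. Contradiction.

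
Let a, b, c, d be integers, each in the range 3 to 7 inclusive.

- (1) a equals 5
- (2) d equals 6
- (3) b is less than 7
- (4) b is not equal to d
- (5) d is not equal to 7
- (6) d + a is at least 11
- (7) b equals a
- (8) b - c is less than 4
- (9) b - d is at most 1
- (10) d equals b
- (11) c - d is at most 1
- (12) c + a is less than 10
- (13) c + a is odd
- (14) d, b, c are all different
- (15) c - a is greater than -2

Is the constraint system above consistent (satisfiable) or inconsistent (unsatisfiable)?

Unsatisfiable

Constraint 2 fixes d = 6 and constraint 1 fixes a = 5. Constraints 7 and 10 give d = b = a, so d = a. But 6 ≠ 5 — contradiction.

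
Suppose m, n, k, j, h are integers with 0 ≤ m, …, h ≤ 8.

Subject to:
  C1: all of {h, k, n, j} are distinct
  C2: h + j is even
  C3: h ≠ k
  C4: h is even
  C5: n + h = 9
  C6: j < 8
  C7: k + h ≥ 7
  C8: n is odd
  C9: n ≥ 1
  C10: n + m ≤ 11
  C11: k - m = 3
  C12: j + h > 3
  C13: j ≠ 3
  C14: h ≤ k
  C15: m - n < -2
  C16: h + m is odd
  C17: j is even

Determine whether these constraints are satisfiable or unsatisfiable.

Try m = 3, n = 7, k = 6, j = 4, h = 2.
Check constraint 5: n + h = 9; constraint 7: k + h = 8. The remaining constraints are straightforward to verify.

Satisfiable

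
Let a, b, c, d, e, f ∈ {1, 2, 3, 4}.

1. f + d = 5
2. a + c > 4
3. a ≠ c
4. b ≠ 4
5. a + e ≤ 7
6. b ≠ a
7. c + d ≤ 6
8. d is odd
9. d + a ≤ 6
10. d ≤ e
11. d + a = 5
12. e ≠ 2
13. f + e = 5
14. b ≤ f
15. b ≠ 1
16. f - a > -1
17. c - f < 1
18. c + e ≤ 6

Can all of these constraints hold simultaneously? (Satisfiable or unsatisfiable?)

The assignment a = 4, b = 3, c = 3, d = 1, e = 1, f = 4 works:
  constraint 1 holds since f + d = 5.
  constraint 2 holds since a + c = 7.
The rest check out directly.

Satisfiable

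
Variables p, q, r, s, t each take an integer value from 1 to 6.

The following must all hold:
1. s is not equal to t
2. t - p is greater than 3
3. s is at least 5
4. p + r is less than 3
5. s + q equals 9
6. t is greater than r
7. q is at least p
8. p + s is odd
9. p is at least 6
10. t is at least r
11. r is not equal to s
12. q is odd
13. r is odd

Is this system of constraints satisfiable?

Unsatisfiable

From constraint 3: s ≥ 5. From constraints 7 and 9: q ≥ p ≥ 6. Hence s + q ≥ 11. But constraint 5 requires s + q = 9, and 9 < 11. Contradiction.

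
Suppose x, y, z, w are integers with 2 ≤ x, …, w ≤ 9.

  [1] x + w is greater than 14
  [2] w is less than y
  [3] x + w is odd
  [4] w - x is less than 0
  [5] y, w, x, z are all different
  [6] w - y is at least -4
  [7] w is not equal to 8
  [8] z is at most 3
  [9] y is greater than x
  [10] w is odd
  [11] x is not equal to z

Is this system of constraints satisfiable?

Satisfiable

Setting (x, y, z, w) = (8, 9, 3, 7) satisfies everything: constraint 1: x + w = 15; constraint 4: w - x = -1, and the others follow.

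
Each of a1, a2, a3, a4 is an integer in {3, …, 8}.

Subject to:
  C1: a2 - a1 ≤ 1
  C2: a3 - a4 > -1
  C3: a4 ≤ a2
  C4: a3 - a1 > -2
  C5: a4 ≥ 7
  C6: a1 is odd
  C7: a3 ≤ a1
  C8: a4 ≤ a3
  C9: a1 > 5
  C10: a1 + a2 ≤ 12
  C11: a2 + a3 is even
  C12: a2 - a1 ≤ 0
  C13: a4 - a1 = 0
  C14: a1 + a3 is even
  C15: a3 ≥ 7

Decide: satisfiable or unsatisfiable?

Unsatisfiable

From constraints 7 and 15: a1 ≥ a3 ≥ 7. From constraints 3 and 5: a2 ≥ a4 ≥ 7. Hence a1 + a2 ≥ 14. But constraint 10 requires a1 + a2 ≤ 12, and 12 < 14. Contradiction.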